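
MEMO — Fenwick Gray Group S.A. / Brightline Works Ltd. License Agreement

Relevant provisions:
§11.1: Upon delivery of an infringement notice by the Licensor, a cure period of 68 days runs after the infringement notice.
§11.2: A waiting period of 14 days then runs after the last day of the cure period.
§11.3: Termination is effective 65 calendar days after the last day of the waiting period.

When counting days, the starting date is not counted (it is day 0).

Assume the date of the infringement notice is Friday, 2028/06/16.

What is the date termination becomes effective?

2028/11/10

The last day of the cure period: 68 calendar days after 2028/06/16 is 2028/08/23.
The last day of the waiting period: 14 calendar days after 2028/08/23 is 2028/09/06.
The date termination becomes effective: 65 calendar days after 2028/09/06 is 2028/11/10.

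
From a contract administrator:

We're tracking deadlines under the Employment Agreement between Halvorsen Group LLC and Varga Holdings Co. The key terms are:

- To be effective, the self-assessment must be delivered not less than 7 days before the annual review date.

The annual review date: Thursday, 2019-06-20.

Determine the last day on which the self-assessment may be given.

2019-06-20 minus 7 days is 2019-06-13.

2019-06-13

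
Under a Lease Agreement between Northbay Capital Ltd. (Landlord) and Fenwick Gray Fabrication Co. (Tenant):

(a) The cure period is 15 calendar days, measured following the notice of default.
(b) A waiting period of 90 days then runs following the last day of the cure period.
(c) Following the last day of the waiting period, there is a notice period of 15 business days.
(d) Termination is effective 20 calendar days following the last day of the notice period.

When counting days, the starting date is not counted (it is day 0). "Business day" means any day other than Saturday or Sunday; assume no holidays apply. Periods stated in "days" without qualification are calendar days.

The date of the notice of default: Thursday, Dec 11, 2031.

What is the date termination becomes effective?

The last day of the cure period: Dec 11, 2031 + 15 days = Dec 26, 2031.
The last day of the waiting period: Dec 26, 2031 + 90 days = Mar 25, 2032.
The last day of the notice period: 15 business days after Thursday, Mar 25, 2032, skipping weekends — Mar 26, Mar 29, Mar 30, Mar 31, …, Apr 13, Apr 14, Apr 15 — lands on Thursday, Apr 15, 2032.
The date termination becomes effective: Apr 15, 2032 + 20 days = May 5, 2032.

May 5, 2032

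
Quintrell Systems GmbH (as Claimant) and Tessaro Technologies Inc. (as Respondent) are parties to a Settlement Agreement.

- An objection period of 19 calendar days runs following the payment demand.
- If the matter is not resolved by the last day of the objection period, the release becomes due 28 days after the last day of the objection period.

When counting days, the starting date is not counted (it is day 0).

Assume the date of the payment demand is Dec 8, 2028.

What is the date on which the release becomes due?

Jan 24, 2029

The last day of the objection period: 19 calendar days after Dec 8, 2028 is Dec 27, 2028.
The date on which the release becomes due: Dec 27, 2028 + 28 days = Jan 24, 2029.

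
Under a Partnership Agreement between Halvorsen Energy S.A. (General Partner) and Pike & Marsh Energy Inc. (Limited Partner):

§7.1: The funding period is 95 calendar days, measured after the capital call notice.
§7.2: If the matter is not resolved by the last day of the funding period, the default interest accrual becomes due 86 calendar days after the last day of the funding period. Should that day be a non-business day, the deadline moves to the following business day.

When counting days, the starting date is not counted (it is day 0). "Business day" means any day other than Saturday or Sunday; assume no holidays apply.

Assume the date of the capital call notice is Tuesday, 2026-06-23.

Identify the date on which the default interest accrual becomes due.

Adding 95 calendar days to 2026-06-23 gives 2026-09-26, which is the last day of the funding period.
The date on which the default interest accrual becomes due: 86 calendar days after 2026-09-26 is 2026-12-21. 2026-12-21 is a Monday, so no roll-forward applies.

2026-12-21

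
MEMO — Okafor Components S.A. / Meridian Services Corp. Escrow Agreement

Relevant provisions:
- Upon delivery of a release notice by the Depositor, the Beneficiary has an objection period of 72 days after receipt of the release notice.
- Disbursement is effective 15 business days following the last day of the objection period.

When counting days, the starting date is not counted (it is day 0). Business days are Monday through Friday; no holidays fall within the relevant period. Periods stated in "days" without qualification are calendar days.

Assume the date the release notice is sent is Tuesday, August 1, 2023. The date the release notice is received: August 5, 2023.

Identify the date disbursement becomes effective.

November 6, 2023

The last day of the objection period: 72 calendar days after August 5, 2023 is October 16, 2023.
The date disbursement becomes effective: 15 business days after Monday, October 16, 2023, skipping weekends — Oct 17, Oct 18, Oct 19, Oct 20, …, Nov 2, Nov 3, Nov 6 — lands on Monday, November 6, 2023.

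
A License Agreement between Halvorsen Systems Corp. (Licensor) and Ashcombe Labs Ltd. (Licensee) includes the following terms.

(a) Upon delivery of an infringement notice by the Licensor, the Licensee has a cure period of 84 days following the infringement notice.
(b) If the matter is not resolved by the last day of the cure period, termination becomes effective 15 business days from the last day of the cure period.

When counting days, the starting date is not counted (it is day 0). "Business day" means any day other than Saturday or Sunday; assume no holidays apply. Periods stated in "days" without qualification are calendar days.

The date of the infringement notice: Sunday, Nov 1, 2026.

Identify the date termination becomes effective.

Feb 12, 2027

The last day of the cure period: Nov 1, 2026 + 84 days = Jan 24, 2027.
The date termination becomes effective: 15 business days after Sunday, Jan 24, 2027, skipping weekends — Jan 25, Jan 26, Jan 27, Jan 28, …, Feb 10, Feb 11, Feb 12 — lands on Friday, Feb 12, 2027.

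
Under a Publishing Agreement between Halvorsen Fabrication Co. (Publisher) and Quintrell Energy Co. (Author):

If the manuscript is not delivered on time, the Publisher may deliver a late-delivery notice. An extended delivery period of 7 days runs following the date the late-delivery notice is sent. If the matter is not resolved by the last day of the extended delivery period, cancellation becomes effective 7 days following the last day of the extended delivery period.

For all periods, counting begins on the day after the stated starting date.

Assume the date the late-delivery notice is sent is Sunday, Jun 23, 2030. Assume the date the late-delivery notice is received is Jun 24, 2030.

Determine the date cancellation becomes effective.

Jul 7, 2030

The last day of the extended delivery period: 7 calendar days after Jun 23, 2030 is Jun 30, 2030.
The date cancellation becomes effective: 7 calendar days after Jun 30, 2030 is Jul 7, 2030.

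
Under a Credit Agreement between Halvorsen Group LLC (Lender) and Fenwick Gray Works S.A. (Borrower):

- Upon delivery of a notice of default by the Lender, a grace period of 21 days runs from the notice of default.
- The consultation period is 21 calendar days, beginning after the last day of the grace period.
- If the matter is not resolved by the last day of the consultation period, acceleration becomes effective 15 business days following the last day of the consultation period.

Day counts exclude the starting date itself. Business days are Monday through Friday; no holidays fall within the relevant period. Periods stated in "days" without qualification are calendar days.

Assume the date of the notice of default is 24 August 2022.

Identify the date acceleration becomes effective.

The last day of the grace period: 21 calendar days after 24 August 2022 is 14 September 2022.
Adding 21 calendar days to 14 September 2022 gives 5 October 2022, which is the last day of the consultation period.
From Wednesday, 5 October 2022, 15 business days (Oct 6, Oct 7, Oct 10, Oct 11, …, Oct 24, Oct 25, Oct 26, skipping weekends) brings us to Wednesday, 26 October 2022, which is the date acceleration becomes effective.

26 October 2022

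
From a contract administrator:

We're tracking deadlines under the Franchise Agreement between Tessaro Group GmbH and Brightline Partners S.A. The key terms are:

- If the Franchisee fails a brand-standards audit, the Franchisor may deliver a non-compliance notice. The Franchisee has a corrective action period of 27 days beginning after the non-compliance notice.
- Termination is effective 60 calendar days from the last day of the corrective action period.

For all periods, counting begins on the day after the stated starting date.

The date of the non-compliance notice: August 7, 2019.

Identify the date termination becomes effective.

The last day of the corrective action period: 27 calendar days after August 7, 2019 is September 3, 2019.
The date termination becomes effective: September 3, 2019 + 60 days = November 2, 2019.

November 2, 2019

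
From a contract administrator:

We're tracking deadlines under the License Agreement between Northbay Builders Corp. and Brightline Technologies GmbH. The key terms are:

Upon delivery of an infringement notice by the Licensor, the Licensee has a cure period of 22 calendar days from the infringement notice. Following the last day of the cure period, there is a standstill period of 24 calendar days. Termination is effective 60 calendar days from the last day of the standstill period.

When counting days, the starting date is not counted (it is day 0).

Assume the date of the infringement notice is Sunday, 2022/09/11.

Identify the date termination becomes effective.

2022/12/26

The last day of the cure period: 22 calendar days after 2022/09/11 is 2022/10/03.
Adding 24 calendar days to 2022/10/03 gives 2022/10/27, which is the last day of the standstill period.
Adding 60 calendar days to 2022/10/27 gives 2022/12/26, which is the date termination becomes effective.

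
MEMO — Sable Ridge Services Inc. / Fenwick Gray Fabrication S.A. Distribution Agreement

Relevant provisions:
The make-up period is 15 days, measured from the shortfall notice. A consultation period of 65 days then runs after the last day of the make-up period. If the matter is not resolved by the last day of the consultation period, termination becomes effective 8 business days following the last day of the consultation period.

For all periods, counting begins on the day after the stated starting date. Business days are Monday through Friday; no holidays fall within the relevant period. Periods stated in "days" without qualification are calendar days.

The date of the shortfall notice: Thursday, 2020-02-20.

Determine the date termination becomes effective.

2020-05-20

The last day of the make-up period: 15 calendar days after 2020-02-20 is 2020-03-06.
Adding 65 calendar days to 2020-03-06 gives 2020-05-10, which is the last day of the consultation period.
The date termination becomes effective: counting 8 business days from Sunday, 2020-05-10 (May 11, May 12, May 13, May 14, May 15, May 18, May 19, May 20, skipping weekends) reaches Wednesday, 2020-05-20.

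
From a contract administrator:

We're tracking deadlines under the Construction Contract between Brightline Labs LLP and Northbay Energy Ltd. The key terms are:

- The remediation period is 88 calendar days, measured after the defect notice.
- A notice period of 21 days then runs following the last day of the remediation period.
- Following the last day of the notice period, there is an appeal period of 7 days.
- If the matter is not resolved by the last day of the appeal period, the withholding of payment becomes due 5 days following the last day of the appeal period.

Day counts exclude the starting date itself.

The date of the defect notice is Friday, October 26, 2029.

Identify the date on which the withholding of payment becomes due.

February 24, 2030

Adding 88 calendar days to October 26, 2029 gives January 22, 2030, which is the last day of the remediation period.
The last day of the notice period: January 22, 2030 + 21 days = February 12, 2030.
Adding 7 calendar days to February 12, 2030 gives February 19, 2030, which is the last day of the appeal period.
The date on which the withholding of payment becomes due: 5 calendar days after February 19, 2030 is February 24, 2030.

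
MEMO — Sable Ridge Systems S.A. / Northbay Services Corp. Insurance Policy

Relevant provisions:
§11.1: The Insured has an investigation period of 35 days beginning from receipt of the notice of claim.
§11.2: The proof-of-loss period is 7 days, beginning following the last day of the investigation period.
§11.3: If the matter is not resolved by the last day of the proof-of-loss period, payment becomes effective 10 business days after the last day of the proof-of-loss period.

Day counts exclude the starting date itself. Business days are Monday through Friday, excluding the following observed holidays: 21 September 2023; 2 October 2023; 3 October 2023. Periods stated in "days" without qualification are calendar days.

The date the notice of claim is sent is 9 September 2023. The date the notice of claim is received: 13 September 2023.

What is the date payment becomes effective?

8 November 2023

Adding 35 calendar days to 13 September 2023 gives 18 October 2023, which is the last day of the investigation period.
The last day of the proof-of-loss period: 7 calendar days after 18 October 2023 is 25 October 2023.
The date payment becomes effective: 10 business days after Wednesday, 25 October 2023, skipping weekends — Oct 26, Oct 27, Oct 30, Oct 31, Nov 1, Nov 2, Nov 3, Nov 6, Nov 7, Nov 8 — lands on Wednesday, 8 November 2023.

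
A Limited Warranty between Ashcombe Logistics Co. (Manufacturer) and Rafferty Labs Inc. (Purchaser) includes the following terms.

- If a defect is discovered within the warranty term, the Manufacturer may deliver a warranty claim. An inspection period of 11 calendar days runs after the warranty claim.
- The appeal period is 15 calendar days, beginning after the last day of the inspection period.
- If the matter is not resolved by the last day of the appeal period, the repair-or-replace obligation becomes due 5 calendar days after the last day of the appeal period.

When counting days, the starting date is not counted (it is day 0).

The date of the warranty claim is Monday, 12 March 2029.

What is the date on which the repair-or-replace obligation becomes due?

The last day of the inspection period: 12 March 2029 + 11 days = 23 March 2029.
Adding 15 calendar days to 23 March 2029 gives 7 April 2029, which is the last day of the appeal period.
Adding 5 calendar days to 7 April 2029 gives 12 April 2029, which is the date on which the repair-or-replace obligation becomes due.

12 April 2029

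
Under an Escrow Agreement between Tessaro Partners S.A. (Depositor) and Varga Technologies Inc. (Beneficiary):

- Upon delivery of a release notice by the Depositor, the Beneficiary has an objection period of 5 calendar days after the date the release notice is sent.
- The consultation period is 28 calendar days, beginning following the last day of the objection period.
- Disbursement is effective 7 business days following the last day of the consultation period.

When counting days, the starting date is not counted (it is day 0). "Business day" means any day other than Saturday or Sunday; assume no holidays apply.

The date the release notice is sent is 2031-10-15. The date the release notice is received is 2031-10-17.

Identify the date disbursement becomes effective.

The last day of the objection period: 2031-10-15 + 5 days = 2031-10-20.
The last day of the consultation period: 2031-10-20 + 28 days = 2031-11-17.
From Monday, 2031-11-17, 7 business days (Nov 18, Nov 19, Nov 20, Nov 21, Nov 24, Nov 25, Nov 26, skipping weekends) brings us to Wednesday, 2031-11-26, which is the date disbursement becomes effective.

2031-11-26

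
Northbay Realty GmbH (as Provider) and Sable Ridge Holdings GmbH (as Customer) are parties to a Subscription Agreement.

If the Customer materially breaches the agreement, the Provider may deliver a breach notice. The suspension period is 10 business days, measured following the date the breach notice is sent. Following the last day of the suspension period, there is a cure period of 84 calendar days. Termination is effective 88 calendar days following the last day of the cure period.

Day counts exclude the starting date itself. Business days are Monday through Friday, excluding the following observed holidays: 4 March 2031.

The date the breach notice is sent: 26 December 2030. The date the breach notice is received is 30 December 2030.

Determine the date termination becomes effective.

The last day of the suspension period: counting 10 business days from Thursday, 26 December 2030 (Dec 27, Dec 30, Dec 31, Jan 1, Jan 2, Jan 3, Jan 6, Jan 7, Jan 8, Jan 9, skipping weekends) reaches Thursday, 9 January 2031.
The last day of the cure period: 9 January 2031 + 84 days = 3 April 2031.
The date termination becomes effective: 3 April 2031 + 88 days = 30 June 2031.

30 June 2031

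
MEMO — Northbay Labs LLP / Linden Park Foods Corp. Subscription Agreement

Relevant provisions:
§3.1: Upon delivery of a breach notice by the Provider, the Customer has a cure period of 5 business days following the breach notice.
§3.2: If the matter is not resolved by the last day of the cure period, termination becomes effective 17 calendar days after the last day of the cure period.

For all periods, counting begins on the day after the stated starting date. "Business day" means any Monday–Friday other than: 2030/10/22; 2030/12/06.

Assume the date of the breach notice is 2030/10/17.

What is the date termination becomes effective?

From Thursday, 2030/10/17, 5 business days (Oct 18, Oct 21, Oct 23, Oct 24, Oct 25, skipping weekends and the listed holiday on Oct 22) brings us to Friday, 2030/10/25, which is the last day of the cure period.
The date termination becomes effective: 17 calendar days after 2030/10/25 is 2030/11/11.

2030/11/11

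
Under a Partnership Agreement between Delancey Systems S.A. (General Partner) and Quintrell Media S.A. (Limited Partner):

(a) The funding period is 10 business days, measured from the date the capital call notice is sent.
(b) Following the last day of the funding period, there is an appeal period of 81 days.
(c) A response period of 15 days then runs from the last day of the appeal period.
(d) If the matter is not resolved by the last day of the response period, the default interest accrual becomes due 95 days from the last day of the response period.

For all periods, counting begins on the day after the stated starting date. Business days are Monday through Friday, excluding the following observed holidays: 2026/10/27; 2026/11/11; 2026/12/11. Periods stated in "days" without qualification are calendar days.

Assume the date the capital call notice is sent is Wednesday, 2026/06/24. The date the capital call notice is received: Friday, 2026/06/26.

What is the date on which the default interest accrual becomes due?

2027/01/15

The last day of the funding period: 10 business days after Wednesday, 2026/06/24, skipping weekends — Jun 25, Jun 26, Jun 29, Jun 30, Jul 1, Jul 2, Jul 3, Jul 6, Jul 7, Jul 8 — lands on Wednesday, 2026/07/08.
The last day of the appeal period: 81 calendar days after 2026/07/08 is 2026/09/27.
Adding 15 calendar days to 2026/09/27 gives 2026/10/12, which is the last day of the response period.
The date on which the default interest accrual becomes due: 95 calendar days after 2026/10/12 is 2027/01/15.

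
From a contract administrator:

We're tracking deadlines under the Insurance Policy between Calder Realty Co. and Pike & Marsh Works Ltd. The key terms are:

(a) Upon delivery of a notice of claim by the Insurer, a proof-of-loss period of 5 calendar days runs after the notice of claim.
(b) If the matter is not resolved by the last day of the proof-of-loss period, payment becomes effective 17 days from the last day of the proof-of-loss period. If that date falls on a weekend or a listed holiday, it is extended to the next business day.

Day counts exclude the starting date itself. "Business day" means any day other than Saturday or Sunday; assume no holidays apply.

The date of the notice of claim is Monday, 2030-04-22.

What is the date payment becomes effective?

Adding 5 calendar days to 2030-04-22 gives 2030-04-27, which is the last day of the proof-of-loss period.
The date payment becomes effective: 17 calendar days after 2030-04-27 is 2030-05-14. 2030-05-14 is a Tuesday, so no roll-forward applies.

2030-05-14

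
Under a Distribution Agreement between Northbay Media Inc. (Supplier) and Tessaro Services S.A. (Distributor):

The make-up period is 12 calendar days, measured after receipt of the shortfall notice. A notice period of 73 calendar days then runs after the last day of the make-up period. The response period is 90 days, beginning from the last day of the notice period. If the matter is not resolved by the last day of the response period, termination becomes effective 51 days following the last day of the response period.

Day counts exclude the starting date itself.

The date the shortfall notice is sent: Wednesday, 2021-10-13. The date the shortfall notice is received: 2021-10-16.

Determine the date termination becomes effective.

2022-05-30

Adding 12 calendar days to 2021-10-16 gives 2021-10-28, which is the last day of the make-up period.
The last day of the notice period: 2021-10-28 + 73 days = 2022-01-09.
The last day of the response period: 90 calendar days after 2022-01-09 is 2022-04-09.
The date termination becomes effective: 2022-04-09 + 51 days = 2022-05-30.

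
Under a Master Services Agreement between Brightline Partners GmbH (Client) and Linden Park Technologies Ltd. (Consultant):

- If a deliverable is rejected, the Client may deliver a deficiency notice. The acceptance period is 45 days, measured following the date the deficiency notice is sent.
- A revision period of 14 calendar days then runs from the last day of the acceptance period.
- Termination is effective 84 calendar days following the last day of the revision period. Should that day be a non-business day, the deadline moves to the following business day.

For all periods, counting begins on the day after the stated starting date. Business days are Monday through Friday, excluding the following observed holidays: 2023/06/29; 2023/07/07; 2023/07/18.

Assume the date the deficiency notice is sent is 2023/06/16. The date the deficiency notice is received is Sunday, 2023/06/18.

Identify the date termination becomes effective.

Adding 45 calendar days to 2023/06/16 gives 2023/07/31, which is the last day of the acceptance period.
The last day of the revision period: 14 calendar days after 2023/07/31 is 2023/08/14.
The date termination becomes effective: 2023/08/14 + 84 days = 2023/11/06. 2023/11/06 is a Monday and is not a listed holiday, so no roll-forward applies.

2023/11/06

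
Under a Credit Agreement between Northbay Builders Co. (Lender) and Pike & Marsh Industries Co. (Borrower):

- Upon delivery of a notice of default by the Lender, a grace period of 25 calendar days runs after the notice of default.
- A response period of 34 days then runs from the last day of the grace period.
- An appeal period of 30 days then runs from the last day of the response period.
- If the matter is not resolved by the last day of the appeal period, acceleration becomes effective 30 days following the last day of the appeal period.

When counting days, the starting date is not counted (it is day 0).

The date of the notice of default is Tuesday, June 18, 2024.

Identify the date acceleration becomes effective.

The last day of the grace period: June 18, 2024 + 25 days = July 13, 2024.
The last day of the response period: 34 calendar days after July 13, 2024 is August 16, 2024.
Adding 30 calendar days to August 16, 2024 gives September 15, 2024, which is the last day of the appeal period.
The date acceleration becomes effective: 30 calendar days after September 15, 2024 is October 15, 2024.

October 15, 2024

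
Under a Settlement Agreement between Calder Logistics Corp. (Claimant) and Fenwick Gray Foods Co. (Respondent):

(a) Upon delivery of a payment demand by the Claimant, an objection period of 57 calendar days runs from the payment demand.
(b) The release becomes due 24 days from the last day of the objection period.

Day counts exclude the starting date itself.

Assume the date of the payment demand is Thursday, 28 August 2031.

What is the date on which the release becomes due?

The last day of the objection period: 28 August 2031 + 57 days = 24 October 2031.
Adding 24 calendar days to 24 October 2031 gives 17 November 2031, which is the date on which the release becomes due.

17 November 2031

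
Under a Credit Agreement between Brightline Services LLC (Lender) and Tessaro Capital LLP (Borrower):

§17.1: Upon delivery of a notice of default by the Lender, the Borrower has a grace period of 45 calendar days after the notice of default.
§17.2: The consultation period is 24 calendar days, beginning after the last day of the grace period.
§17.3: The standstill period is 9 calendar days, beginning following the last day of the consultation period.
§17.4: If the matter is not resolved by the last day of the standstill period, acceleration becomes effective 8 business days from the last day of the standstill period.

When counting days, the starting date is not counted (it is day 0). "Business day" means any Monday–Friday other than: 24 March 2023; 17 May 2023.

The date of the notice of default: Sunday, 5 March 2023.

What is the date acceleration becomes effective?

The last day of the grace period: 5 March 2023 + 45 days = 19 April 2023.
The last day of the consultation period: 19 April 2023 + 24 days = 13 May 2023.
The last day of the standstill period: 13 May 2023 + 9 days = 22 May 2023.
From Monday, 22 May 2023, 8 business days (May 23, May 24, May 25, May 26, May 29, May 30, May 31, Jun 1, skipping weekends) brings us to Thursday, 1 June 2023, which is the date acceleration becomes effective.

1 June 2023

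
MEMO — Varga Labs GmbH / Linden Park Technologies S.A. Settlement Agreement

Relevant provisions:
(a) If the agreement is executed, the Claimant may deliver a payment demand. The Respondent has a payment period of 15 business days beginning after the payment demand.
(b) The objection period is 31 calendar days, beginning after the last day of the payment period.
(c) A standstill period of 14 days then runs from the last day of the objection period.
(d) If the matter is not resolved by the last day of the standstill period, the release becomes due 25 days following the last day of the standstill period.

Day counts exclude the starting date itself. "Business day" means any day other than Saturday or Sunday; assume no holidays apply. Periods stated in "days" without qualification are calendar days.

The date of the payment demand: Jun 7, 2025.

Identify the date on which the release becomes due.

The last day of the payment period: 15 business days after Saturday, Jun 7, 2025, skipping weekends — Jun 9, Jun 10, Jun 11, Jun 12, …, Jun 25, Jun 26, Jun 27 — lands on Friday, Jun 27, 2025.
The last day of the objection period: 31 calendar days after Jun 27, 2025 is Jul 28, 2025.
Adding 14 calendar days to Jul 28, 2025 gives Aug 11, 2025, which is the last day of the standstill period.
Adding 25 calendar days to Aug 11, 2025 gives Sep 5, 2025, which is the date on which the release becomes due.

Sep 5, 2025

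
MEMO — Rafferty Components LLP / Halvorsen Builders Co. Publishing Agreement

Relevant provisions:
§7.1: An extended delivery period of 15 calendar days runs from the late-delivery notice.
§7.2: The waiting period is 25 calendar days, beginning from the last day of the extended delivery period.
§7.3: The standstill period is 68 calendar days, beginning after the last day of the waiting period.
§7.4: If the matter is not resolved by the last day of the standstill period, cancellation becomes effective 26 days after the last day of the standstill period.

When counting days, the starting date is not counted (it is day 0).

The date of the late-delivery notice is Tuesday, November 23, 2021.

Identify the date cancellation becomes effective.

The last day of the extended delivery period: 15 calendar days after November 23, 2021 is December 8, 2021.
Adding 25 calendar days to December 8, 2021 gives January 2, 2022, which is the last day of the waiting period.
The last day of the standstill period: January 2, 2022 + 68 days = March 11, 2022.
The date cancellation becomes effective: 26 calendar days after March 11, 2022 is April 6, 2022.

April 6, 2022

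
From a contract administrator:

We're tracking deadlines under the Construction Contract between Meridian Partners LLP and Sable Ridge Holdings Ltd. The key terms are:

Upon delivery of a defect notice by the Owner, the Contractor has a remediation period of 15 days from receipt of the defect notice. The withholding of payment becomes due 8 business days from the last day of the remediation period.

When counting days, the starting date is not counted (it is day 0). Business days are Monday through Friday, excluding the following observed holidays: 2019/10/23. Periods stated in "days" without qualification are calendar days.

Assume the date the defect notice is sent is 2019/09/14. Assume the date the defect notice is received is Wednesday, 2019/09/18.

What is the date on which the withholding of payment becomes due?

2019/10/15

Adding 15 calendar days to 2019/09/18 gives 2019/10/03, which is the last day of the remediation period.
The date on which the withholding of payment becomes due: counting 8 business days from Thursday, 2019/10/03 (Oct 4, Oct 7, Oct 8, Oct 9, Oct 10, Oct 11, Oct 14, Oct 15, skipping weekends) reaches Tuesday, 2019/10/15.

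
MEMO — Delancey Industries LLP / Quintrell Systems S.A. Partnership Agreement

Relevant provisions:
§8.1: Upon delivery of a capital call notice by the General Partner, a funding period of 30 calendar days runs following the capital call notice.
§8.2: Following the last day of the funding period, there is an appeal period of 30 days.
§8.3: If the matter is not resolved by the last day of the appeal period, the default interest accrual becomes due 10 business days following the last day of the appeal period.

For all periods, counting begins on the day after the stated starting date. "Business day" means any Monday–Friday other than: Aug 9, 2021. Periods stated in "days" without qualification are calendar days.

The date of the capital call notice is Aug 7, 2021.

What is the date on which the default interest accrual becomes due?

The last day of the funding period: 30 calendar days after Aug 7, 2021 is Sep 6, 2021.
The last day of the appeal period: Sep 6, 2021 + 30 days = Oct 6, 2021.
From Wednesday, Oct 6, 2021, 10 business days (Oct 7, Oct 8, Oct 11, Oct 12, Oct 13, Oct 14, Oct 15, Oct 18, Oct 19, Oct 20, skipping weekends) brings us to Wednesday, Oct 20, 2021, which is the date on which the default interest accrual becomes due.

Oct 20, 2021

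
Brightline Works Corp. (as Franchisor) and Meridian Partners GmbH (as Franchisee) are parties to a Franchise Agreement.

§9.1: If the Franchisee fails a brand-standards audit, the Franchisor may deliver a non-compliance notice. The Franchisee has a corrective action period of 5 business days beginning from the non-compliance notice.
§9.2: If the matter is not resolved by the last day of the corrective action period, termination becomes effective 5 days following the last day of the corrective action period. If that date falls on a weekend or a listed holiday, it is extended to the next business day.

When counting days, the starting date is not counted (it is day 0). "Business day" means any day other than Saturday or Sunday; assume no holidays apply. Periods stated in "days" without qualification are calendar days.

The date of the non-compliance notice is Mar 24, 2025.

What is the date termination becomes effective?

The last day of the corrective action period: counting 5 business days from Monday, Mar 24, 2025 (Mar 25, Mar 26, Mar 27, Mar 28, Mar 31, skipping weekends) reaches Monday, Mar 31, 2025.
Adding 5 calendar days to Mar 31, 2025 gives Apr 5, 2025, which is the date termination becomes effective. That falls on a Saturday, so it rolls to the next business day, Monday, Apr 7, 2025.

Apr 7, 2025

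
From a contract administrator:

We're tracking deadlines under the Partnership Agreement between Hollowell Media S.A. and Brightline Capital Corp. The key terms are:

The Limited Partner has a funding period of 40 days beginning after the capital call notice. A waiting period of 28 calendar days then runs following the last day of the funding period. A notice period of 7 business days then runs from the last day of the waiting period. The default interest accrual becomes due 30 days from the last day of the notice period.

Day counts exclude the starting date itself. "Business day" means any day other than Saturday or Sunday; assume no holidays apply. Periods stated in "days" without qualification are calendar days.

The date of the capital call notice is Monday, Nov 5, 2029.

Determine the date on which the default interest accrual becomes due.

Feb 21, 2030

Adding 40 calendar days to Nov 5, 2029 gives Dec 15, 2029, which is the last day of the funding period.
Adding 28 calendar days to Dec 15, 2029 gives Jan 12, 2030, which is the last day of the waiting period.
From Saturday, Jan 12, 2030, 7 business days (Jan 14, Jan 15, Jan 16, Jan 17, Jan 18, Jan 21, Jan 22, skipping weekends) brings us to Tuesday, Jan 22, 2030, which is the last day of the notice period.
The date on which the default interest accrual becomes due: Jan 22, 2030 + 30 days = Feb 21, 2030.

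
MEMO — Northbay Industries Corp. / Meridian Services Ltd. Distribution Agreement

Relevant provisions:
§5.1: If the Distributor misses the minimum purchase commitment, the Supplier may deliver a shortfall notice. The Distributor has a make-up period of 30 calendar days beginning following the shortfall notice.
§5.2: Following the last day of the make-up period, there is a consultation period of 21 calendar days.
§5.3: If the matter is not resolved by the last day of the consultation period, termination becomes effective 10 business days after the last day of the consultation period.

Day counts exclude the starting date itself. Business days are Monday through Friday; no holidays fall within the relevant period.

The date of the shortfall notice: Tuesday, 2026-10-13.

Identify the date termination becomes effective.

The last day of the make-up period: 2026-10-13 + 30 days = 2026-11-12.
The last day of the consultation period: 2026-11-12 + 21 days = 2026-12-03.
From Thursday, 2026-12-03, 10 business days (Dec 4, Dec 7, Dec 8, Dec 9, Dec 10, Dec 11, Dec 14, Dec 15, Dec 16, Dec 17, skipping weekends) brings us to Thursday, 2026-12-17, which is the date termination becomes effective.

2026-12-17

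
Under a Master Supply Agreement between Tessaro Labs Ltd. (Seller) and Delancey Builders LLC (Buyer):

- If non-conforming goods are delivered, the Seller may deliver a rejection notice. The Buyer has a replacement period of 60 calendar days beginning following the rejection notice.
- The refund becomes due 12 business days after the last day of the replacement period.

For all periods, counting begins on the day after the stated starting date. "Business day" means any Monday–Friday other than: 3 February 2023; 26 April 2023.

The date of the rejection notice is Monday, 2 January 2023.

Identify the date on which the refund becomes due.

21 March 2023

Adding 60 calendar days to 2 January 2023 gives 3 March 2023, which is the last day of the replacement period.
From Friday, 3 March 2023, 12 business days (Mar 6, Mar 7, Mar 8, Mar 9, …, Mar 17, Mar 20, Mar 21, skipping weekends) brings us to Tuesday, 21 March 2023, which is the date on which the refund becomes due.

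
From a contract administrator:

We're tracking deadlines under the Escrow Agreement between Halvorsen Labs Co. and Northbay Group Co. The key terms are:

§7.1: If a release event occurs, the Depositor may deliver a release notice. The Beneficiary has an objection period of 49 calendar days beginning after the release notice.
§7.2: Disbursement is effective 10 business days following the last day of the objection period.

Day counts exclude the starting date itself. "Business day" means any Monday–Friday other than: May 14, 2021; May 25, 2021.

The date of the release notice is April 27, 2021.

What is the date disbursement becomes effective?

June 29, 2021

Adding 49 calendar days to April 27, 2021 gives June 15, 2021, which is the last day of the objection period.
The date disbursement becomes effective: counting 10 business days from Tuesday, June 15, 2021 (Jun 16, Jun 17, Jun 18, Jun 21, Jun 22, Jun 23, Jun 24, Jun 25, Jun 28, Jun 29, skipping weekends) reaches Tuesday, June 29, 2021.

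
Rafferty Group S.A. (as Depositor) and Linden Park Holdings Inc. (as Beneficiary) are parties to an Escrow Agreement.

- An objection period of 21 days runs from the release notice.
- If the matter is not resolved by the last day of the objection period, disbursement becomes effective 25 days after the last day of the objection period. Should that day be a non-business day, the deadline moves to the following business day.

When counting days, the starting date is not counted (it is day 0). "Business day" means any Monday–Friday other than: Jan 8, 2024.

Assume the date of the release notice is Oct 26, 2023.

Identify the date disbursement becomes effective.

Adding 21 calendar days to Oct 26, 2023 gives Nov 16, 2023, which is the last day of the objection period.
The date disbursement becomes effective: 25 calendar days after Nov 16, 2023 is Dec 11, 2023. Dec 11, 2023 is a Monday and is not a listed holiday, so no roll-forward applies.

Dec 11, 2023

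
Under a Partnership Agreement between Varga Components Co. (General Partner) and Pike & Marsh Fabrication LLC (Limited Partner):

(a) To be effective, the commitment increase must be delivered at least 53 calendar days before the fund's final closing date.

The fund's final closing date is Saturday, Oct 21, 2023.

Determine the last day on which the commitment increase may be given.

Aug 29, 2023

Counting back 53 calendar days from Oct 21, 2023 gives Aug 29, 2023.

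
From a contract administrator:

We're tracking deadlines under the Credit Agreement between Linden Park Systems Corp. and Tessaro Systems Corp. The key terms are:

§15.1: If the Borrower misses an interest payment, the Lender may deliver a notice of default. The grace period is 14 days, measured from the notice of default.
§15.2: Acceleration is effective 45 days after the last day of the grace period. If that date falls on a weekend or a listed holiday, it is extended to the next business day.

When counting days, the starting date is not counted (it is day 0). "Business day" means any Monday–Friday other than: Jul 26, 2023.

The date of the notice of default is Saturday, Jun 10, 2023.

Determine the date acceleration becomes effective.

Adding 14 calendar days to Jun 10, 2023 gives Jun 24, 2023, which is the last day of the grace period.
The date acceleration becomes effective: Jun 24, 2023 + 45 days = Aug 8, 2023. Aug 8, 2023 is a Tuesday and is not a listed holiday, so no roll-forward applies.

Aug 8, 2023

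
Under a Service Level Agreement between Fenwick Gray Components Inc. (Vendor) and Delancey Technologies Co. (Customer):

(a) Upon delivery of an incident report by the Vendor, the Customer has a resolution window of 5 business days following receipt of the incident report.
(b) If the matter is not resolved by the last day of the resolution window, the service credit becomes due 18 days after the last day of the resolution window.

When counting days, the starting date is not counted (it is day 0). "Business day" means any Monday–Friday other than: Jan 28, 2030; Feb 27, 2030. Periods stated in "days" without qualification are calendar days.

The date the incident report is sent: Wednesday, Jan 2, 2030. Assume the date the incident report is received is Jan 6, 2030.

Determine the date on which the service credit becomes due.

The last day of the resolution window: 5 business days after Sunday, Jan 6, 2030, skipping weekends — Jan 7, Jan 8, Jan 9, Jan 10, Jan 11 — lands on Friday, Jan 11, 2030.
Adding 18 calendar days to Jan 11, 2030 gives Jan 29, 2030, which is the date on which the service credit becomes due.

Jan 29, 2030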